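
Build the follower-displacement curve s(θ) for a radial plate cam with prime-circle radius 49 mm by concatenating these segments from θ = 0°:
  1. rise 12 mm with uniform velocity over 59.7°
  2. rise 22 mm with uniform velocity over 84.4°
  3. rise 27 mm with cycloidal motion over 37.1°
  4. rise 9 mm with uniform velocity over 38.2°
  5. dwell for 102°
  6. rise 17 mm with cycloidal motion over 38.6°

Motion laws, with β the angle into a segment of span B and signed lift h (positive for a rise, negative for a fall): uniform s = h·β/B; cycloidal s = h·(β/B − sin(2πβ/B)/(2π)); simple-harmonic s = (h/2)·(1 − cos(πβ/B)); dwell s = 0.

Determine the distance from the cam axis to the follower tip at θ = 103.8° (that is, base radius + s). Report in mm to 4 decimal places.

seg 1 [0°–59.7°] uniform, h=12: full span → s += 12 → s = 12.0000
seg 2 [59.7°–144.1°] uniform, h=22: θ=103.8° here. β=44.1, B=84.4. 22·44.1/84.4 = 11.4953 → s = 23.4953
radial distance = base radius + s = 49 + 23.4953 = 72.4953

72.4953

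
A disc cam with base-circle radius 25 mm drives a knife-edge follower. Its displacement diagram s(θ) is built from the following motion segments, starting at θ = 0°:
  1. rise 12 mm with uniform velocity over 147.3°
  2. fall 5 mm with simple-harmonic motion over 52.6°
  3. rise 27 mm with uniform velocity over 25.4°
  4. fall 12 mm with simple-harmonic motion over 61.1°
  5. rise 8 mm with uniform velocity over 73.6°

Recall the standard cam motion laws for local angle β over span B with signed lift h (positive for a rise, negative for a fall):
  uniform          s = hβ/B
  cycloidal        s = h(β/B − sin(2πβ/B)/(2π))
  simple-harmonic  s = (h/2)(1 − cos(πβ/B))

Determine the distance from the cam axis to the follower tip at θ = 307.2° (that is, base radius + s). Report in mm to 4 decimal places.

seg 1 [0°–147.3°] uniform, h=12: full span → s += 12 → s = 12.0000
seg 2 [147.3°–199.9°] simple-harmonic, h=-5: full span → s += -5 → s = 7.0000
seg 3 [199.9°–225.3°] uniform, h=27: full span → s += 27 → s = 34.0000
seg 4 [225.3°–286.4°] simple-harmonic, h=-12: full span → s += -12 → s = 22.0000
seg 5 [286.4°–360°] uniform, h=8: θ=307.2° here. β=20.8, B=73.6. 8·20.8/73.6 = 2.2609 → s = 24.2609
radial distance = base radius + s = 25 + 24.2609 = 49.2609

49.2609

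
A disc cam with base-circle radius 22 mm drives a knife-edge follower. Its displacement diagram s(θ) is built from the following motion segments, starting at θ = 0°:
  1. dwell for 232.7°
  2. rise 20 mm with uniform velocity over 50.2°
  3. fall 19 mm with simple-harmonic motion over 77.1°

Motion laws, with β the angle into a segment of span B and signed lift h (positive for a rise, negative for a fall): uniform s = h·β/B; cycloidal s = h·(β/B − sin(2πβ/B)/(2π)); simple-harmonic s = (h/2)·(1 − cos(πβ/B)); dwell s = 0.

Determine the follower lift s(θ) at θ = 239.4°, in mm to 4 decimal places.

seg 1 [0°–232.7°] dwell: s stays 0.0000
seg 2 [232.7°–282.9°] uniform, h=20: θ=239.4° here. β=6.7, B=50.2. 20·6.7/50.2 = 2.6693 → s = 2.6693

2.6693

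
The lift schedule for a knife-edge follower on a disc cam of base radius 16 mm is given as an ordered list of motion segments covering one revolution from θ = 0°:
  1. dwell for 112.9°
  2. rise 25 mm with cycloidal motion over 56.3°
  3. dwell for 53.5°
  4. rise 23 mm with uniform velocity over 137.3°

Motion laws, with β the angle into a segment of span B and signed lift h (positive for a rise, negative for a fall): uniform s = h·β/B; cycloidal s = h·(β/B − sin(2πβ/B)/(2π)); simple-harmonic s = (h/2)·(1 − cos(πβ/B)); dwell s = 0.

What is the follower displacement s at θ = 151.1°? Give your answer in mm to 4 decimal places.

seg 1 [0°–112.9°] dwell: s stays 0.0000
seg 2 [112.9°–169.2°] cycloidal, h=25: θ=151.1° here. β=38.2, B=56.3. 25·(0.6785 − sin(2π·0.6785)/(2π)) = 20.5469 → s = 20.5469

20.5469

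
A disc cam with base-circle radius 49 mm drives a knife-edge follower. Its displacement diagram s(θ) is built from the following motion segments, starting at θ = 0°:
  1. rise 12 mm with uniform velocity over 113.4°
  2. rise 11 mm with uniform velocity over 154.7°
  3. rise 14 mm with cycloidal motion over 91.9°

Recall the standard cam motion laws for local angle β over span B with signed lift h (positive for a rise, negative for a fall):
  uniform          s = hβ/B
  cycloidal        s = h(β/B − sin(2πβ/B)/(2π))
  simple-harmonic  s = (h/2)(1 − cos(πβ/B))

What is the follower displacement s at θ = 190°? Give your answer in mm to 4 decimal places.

seg 1 [0°–113.4°] uniform, h=12: full span → s += 12 → s = 12.0000
seg 2 [113.4°–268.1°] uniform, h=11: θ=190° here. β=76.6, B=154.7. 11·76.6/154.7 = 5.4467 → s = 17.4467

17.4467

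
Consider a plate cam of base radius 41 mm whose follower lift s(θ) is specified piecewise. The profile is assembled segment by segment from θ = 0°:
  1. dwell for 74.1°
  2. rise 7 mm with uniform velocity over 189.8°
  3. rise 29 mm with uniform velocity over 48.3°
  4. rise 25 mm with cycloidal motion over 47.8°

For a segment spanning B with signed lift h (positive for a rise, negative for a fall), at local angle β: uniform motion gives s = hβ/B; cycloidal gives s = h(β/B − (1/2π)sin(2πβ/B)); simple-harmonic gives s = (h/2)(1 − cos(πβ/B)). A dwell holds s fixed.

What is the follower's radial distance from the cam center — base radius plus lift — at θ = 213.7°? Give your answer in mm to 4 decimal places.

seg 1 [0°–74.1°] dwell: s stays 0.0000
seg 2 [74.1°–263.9°] uniform, h=7: θ=213.7° here. β=139.6, B=189.8. 7·139.6/189.8 = 5.1486 → s = 5.1486
radial distance = base radius + s = 41 + 5.1486 = 46.1486

46.1486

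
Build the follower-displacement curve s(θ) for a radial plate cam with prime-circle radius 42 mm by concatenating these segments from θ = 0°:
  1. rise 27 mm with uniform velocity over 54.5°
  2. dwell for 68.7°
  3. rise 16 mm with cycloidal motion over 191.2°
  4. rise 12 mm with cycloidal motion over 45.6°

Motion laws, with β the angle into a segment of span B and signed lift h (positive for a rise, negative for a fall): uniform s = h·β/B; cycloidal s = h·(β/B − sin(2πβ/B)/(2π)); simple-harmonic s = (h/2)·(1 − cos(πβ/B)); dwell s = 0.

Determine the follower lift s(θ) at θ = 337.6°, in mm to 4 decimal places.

seg 1 [0°–54.5°] uniform, h=27: full span → s += 27 → s = 27.0000
seg 2 [54.5°–123.2°] dwell: s stays 27.0000
seg 3 [123.2°–314.4°] cycloidal, h=16: full span → s += 16 → s = 43.0000
seg 4 [314.4°–360°] cycloidal, h=12: θ=337.6° here. β=23.2, B=45.6. 12·(0.5088 − sin(2π·0.5088)/(2π)) = 6.2105 → s = 49.2105

49.2105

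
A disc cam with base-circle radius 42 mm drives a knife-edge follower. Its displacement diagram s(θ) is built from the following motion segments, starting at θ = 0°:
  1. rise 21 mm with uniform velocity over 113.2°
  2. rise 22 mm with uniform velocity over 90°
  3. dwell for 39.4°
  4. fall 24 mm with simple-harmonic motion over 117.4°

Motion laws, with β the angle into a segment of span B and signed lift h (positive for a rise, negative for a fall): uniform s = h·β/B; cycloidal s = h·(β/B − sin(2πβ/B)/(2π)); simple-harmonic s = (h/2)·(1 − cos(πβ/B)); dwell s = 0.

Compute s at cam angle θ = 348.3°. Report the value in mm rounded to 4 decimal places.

seg 1 [0°–113.2°] uniform, h=21: full span → s += 21 → s = 21.0000
seg 2 [113.2°–203.2°] uniform, h=22: full span → s += 22 → s = 43.0000
seg 3 [203.2°–242.6°] dwell: s stays 43.0000
seg 4 [242.6°–360°] simple-harmonic, h=-24: θ=348.3° here. β=105.7, B=117.4. -24/2·(1 − cos(π·0.9003)) = -23.4166 → s = 19.5834

19.5834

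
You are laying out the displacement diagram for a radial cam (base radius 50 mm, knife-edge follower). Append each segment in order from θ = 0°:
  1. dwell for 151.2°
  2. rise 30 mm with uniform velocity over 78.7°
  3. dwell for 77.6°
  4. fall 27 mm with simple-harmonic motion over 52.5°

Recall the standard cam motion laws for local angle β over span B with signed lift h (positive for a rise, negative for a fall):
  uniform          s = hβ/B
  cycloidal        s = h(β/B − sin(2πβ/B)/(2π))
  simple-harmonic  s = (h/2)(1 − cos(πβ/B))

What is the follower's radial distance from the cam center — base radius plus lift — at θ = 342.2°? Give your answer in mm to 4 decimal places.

seg 1 [0°–151.2°] dwell: s stays 0.0000
seg 2 [151.2°–229.9°] uniform, h=30: full span → s += 30 → s = 30.0000
seg 3 [229.9°–307.5°] dwell: s stays 30.0000
seg 4 [307.5°–360°] simple-harmonic, h=-27: θ=342.2° here. β=34.7, B=52.5. -27/2·(1 − cos(π·0.6610)) = -20.0390 → s = 9.9610
radial distance = base radius + s = 50 + 9.9610 = 59.9610

59.9610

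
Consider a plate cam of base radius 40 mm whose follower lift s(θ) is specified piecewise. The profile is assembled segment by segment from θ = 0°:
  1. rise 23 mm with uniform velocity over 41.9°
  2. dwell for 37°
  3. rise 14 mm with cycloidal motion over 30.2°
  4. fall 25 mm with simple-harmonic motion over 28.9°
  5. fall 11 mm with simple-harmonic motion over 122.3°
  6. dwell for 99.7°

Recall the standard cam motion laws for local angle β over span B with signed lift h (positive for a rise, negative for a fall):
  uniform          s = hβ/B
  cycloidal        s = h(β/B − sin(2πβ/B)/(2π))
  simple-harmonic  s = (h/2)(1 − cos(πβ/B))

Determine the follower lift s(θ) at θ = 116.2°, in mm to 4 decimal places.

seg 1 [0°–41.9°] uniform, h=23: full span → s += 23 → s = 23.0000
seg 2 [41.9°–78.9°] dwell: s stays 23.0000
seg 3 [78.9°–109.1°] cycloidal, h=14: full span → s += 14 → s = 37.0000
seg 4 [109.1°–138°] simple-harmonic, h=-25: θ=116.2° here. β=7.1, B=28.9. -25/2·(1 − cos(π·0.2457)) = -3.5419 → s = 33.4581

33.4581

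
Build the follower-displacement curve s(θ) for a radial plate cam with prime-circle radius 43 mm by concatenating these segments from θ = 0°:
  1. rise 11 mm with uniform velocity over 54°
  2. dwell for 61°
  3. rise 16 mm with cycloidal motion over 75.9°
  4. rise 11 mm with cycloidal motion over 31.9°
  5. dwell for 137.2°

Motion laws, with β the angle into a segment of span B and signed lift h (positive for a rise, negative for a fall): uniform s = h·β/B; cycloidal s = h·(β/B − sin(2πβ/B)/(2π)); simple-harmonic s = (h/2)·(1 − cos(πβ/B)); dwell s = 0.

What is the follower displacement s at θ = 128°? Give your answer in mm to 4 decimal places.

seg 1 [0°–54°] uniform, h=11: full span → s += 11 → s = 11.0000
seg 2 [54°–115°] dwell: s stays 11.0000
seg 3 [115°–190.9°] cycloidal, h=16: θ=128° here. β=13, B=75.9. 16·(0.1713 − sin(2π·0.1713)/(2π)) = 0.4992 → s = 11.4992

11.4992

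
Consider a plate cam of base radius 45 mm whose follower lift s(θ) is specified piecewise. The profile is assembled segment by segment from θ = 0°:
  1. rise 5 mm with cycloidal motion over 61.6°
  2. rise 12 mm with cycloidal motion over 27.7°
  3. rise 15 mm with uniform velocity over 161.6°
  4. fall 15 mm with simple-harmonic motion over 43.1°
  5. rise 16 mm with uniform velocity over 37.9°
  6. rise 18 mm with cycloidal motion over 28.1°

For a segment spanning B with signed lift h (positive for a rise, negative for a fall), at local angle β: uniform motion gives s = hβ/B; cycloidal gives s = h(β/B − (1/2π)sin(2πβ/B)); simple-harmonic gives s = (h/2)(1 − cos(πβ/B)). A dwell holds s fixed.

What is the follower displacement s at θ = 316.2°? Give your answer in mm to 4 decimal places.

seg 1 [0°–61.6°] cycloidal, h=5: full span → s += 5 → s = 5.0000
seg 2 [61.6°–89.3°] cycloidal, h=12: full span → s += 12 → s = 17.0000
seg 3 [89.3°–250.9°] uniform, h=15: full span → s += 15 → s = 32.0000
seg 4 [250.9°–294°] simple-harmonic, h=-15: full span → s += -15 → s = 17.0000
seg 5 [294°–331.9°] uniform, h=16: θ=316.2° here. β=22.2, B=37.9. 16·22.2/37.9 = 9.3720 → s = 26.3720

26.3720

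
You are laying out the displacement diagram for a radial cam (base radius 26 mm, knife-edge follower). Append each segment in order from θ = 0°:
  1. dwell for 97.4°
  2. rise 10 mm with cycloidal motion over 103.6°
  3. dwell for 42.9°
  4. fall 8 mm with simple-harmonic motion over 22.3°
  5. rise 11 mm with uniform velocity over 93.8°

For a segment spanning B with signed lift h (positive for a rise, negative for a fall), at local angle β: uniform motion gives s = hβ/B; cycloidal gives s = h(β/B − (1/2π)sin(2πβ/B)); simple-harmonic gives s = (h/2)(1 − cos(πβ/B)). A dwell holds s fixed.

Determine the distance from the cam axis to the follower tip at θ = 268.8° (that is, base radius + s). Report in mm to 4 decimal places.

seg 1 [0°–97.4°] dwell: s stays 0.0000
seg 2 [97.4°–201°] cycloidal, h=10: full span → s += 10 → s = 10.0000
seg 3 [201°–243.9°] dwell: s stays 10.0000
seg 4 [243.9°–266.2°] simple-harmonic, h=-8: full span → s += -8 → s = 2.0000
seg 5 [266.2°–360°] uniform, h=11: θ=268.8° here. β=2.6, B=93.8. 11·2.6/93.8 = 0.3049 → s = 2.3049
radial distance = base radius + s = 26 + 2.3049 = 28.3049

28.3049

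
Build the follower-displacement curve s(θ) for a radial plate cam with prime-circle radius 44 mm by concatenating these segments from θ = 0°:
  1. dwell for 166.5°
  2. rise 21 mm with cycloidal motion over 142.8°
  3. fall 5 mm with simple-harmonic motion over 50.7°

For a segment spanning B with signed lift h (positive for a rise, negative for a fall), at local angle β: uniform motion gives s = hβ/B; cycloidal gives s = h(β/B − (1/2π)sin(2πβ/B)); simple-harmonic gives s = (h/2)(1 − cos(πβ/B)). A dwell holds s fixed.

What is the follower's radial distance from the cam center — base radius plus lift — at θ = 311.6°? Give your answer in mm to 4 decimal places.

seg 1 [0°–166.5°] dwell: s stays 0.0000
seg 2 [166.5°–309.3°] cycloidal, h=21: full span → s += 21 → s = 21.0000
seg 3 [309.3°–360°] simple-harmonic, h=-5: θ=311.6° here. β=2.3, B=50.7. -5/2·(1 − cos(π·0.0454)) = -0.0253 → s = 20.9747
radial distance = base radius + s = 44 + 20.9747 = 64.9747

64.9747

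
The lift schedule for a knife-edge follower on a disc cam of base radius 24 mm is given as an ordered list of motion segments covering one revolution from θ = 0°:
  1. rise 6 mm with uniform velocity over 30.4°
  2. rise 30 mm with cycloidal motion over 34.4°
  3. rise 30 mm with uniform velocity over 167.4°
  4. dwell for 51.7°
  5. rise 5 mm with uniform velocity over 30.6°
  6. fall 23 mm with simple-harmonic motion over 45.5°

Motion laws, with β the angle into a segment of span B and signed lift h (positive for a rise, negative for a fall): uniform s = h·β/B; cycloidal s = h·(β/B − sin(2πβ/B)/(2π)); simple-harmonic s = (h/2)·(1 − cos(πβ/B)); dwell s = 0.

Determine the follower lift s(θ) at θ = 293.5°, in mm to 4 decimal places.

seg 1 [0°–30.4°] uniform, h=6: full span → s += 6 → s = 6.0000
seg 2 [30.4°–64.8°] cycloidal, h=30: full span → s += 30 → s = 36.0000
seg 3 [64.8°–232.2°] uniform, h=30: full span → s += 30 → s = 66.0000
seg 4 [232.2°–283.9°] dwell: s stays 66.0000
seg 5 [283.9°–314.5°] uniform, h=5: θ=293.5° here. β=9.6, B=30.6. 5·9.6/30.6 = 1.5686 → s = 67.5686

67.5686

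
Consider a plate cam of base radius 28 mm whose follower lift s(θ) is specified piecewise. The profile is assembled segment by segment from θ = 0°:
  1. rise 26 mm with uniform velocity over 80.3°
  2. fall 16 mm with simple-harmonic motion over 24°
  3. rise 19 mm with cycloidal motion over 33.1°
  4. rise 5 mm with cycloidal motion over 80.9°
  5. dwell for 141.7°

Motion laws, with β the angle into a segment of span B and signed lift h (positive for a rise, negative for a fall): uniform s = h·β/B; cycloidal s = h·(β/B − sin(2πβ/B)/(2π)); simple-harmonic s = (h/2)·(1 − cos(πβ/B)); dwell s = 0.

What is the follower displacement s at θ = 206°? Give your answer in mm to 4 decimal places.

seg 1 [0°–80.3°] uniform, h=26: full span → s += 26 → s = 26.0000
seg 2 [80.3°–104.3°] simple-harmonic, h=-16: full span → s += -16 → s = 10.0000
seg 3 [104.3°–137.4°] cycloidal, h=19: full span → s += 19 → s = 29.0000
seg 4 [137.4°–218.3°] cycloidal, h=5: θ=206° here. β=68.6, B=80.9. 5·(0.8480 − sin(2π·0.8480)/(2π)) = 4.8895 → s = 33.8895

33.8895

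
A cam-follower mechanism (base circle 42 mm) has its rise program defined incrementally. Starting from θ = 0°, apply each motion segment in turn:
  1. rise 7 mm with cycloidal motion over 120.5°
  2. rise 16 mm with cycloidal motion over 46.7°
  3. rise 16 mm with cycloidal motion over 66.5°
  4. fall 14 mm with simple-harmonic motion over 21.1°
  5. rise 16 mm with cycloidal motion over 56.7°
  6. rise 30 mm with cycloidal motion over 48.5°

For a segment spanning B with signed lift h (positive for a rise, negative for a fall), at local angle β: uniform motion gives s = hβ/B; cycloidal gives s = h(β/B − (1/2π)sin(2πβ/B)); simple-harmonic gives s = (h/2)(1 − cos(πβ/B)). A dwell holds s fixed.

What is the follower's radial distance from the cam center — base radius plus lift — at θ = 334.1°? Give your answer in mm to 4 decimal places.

seg 1 [0°–120.5°] cycloidal, h=7: full span → s += 7 → s = 7.0000
seg 2 [120.5°–167.2°] cycloidal, h=16: full span → s += 16 → s = 23.0000
seg 3 [167.2°–233.7°] cycloidal, h=16: full span → s += 16 → s = 39.0000
seg 4 [233.7°–254.8°] simple-harmonic, h=-14: full span → s += -14 → s = 25.0000
seg 5 [254.8°–311.5°] cycloidal, h=16: full span → s += 16 → s = 41.0000
seg 6 [311.5°–360°] cycloidal, h=30: θ=334.1° here. β=22.6, B=48.5. 30·(0.4660 − sin(2π·0.4660)/(2π)) = 12.9665 → s = 53.9665
radial distance = base radius + s = 42 + 53.9665 = 95.9665

95.9665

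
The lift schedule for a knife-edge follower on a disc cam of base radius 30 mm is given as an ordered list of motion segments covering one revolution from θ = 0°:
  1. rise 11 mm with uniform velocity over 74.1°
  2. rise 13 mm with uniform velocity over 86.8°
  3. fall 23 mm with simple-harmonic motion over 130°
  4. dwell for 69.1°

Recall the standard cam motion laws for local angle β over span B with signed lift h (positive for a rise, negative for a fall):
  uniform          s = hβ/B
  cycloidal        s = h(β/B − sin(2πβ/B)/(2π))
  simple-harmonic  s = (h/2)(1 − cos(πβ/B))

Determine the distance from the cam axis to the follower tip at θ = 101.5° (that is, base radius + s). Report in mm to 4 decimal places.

seg 1 [0°–74.1°] uniform, h=11: full span → s += 11 → s = 11.0000
seg 2 [74.1°–160.9°] uniform, h=13: θ=101.5° here. β=27.4, B=86.8. 13·27.4/86.8 = 4.1037 → s = 15.1037
radial distance = base radius + s = 30 + 15.1037 = 45.1037

45.1037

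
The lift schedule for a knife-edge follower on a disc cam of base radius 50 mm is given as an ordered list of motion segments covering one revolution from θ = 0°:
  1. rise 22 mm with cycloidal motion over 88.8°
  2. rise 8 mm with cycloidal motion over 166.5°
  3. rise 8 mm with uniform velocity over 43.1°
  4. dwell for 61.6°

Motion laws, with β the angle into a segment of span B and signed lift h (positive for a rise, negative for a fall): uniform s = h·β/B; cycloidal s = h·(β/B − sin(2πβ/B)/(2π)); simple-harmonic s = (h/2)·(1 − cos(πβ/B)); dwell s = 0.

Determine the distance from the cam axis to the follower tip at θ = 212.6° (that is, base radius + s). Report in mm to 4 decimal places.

seg 1 [0°–88.8°] cycloidal, h=22: full span → s += 22 → s = 22.0000
seg 2 [88.8°–255.3°] cycloidal, h=8: θ=212.6° here. β=123.8, B=166.5. 8·(0.7435 − sin(2π·0.7435)/(2π)) = 7.2205 → s = 29.2205
radial distance = base radius + s = 50 + 29.2205 = 79.2205

79.2205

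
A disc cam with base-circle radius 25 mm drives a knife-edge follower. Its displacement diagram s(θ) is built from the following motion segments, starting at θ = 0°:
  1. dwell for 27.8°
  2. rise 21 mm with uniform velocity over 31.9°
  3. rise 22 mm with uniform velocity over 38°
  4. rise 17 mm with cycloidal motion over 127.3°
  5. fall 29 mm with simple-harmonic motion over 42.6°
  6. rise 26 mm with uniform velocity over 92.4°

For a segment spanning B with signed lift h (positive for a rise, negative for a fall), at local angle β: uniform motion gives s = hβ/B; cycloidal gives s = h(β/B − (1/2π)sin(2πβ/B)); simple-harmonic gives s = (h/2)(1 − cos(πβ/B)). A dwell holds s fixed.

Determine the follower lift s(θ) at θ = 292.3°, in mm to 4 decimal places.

seg 1 [0°–27.8°] dwell: s stays 0.0000
seg 2 [27.8°–59.7°] uniform, h=21: full span → s += 21 → s = 21.0000
seg 3 [59.7°–97.7°] uniform, h=22: full span → s += 22 → s = 43.0000
seg 4 [97.7°–225°] cycloidal, h=17: full span → s += 17 → s = 60.0000
seg 5 [225°–267.6°] simple-harmonic, h=-29: full span → s += -29 → s = 31.0000
seg 6 [267.6°–360°] uniform, h=26: θ=292.3° here. β=24.7, B=92.4. 26·24.7/92.4 = 6.9502 → s = 37.9502

37.9502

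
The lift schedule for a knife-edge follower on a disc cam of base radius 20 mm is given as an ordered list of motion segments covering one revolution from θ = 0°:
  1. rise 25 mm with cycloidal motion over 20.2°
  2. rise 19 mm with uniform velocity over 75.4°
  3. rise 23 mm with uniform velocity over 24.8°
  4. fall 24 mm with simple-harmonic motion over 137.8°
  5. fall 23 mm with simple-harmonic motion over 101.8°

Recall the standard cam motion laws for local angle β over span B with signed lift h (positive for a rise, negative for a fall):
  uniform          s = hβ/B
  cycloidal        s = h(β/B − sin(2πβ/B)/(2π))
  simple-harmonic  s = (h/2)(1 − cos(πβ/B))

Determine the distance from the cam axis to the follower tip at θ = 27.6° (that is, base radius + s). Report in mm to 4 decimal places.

seg 1 [0°–20.2°] cycloidal, h=25: full span → s += 25 → s = 25.0000
seg 2 [20.2°–95.6°] uniform, h=19: θ=27.6° here. β=7.4, B=75.4. 19·7.4/75.4 = 1.8647 → s = 26.8647
radial distance = base radius + s = 20 + 26.8647 = 46.8647

46.8647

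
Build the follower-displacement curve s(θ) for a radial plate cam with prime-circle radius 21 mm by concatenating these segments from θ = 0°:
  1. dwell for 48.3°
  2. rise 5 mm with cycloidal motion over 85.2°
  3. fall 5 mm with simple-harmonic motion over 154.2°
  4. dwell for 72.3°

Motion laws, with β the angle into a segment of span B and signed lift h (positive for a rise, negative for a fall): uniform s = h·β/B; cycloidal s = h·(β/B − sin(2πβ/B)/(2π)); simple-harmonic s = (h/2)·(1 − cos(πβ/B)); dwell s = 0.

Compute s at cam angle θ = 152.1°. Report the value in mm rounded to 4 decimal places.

seg 1 [0°–48.3°] dwell: s stays 0.0000
seg 2 [48.3°–133.5°] cycloidal, h=5: full span → s += 5 → s = 5.0000
seg 3 [133.5°–287.7°] simple-harmonic, h=-5: θ=152.1° here. β=18.6, B=154.2. -5/2·(1 − cos(π·0.1206)) = -0.1774 → s = 4.8226

4.8226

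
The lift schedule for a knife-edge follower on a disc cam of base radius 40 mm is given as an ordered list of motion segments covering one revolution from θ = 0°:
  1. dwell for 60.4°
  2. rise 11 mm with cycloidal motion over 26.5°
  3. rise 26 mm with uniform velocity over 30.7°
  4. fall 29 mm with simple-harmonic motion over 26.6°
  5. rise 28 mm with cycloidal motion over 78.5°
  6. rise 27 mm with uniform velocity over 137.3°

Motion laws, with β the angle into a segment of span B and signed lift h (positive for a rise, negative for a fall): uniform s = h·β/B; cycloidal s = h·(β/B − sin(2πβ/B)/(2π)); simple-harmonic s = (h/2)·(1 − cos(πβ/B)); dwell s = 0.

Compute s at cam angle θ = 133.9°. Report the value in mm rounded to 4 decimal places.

seg 1 [0°–60.4°] dwell: s stays 0.0000
seg 2 [60.4°–86.9°] cycloidal, h=11: full span → s += 11 → s = 11.0000
seg 3 [86.9°–117.6°] uniform, h=26: full span → s += 26 → s = 37.0000
seg 4 [117.6°–144.2°] simple-harmonic, h=-29: θ=133.9° here. β=16.3, B=26.6. -29/2·(1 − cos(π·0.6128)) = -19.5307 → s = 17.4693

17.4693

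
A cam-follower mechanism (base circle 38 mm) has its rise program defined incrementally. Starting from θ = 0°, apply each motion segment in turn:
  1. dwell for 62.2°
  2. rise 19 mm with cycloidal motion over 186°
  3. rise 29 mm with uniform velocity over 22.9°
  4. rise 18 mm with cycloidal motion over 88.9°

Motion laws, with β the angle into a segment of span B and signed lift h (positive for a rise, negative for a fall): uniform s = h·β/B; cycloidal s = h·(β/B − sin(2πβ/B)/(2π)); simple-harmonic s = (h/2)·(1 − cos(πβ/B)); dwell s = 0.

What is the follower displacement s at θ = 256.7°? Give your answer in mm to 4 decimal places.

seg 1 [0°–62.2°] dwell: s stays 0.0000
seg 2 [62.2°–248.2°] cycloidal, h=19: full span → s += 19 → s = 19.0000
seg 3 [248.2°–271.1°] uniform, h=29: θ=256.7° here. β=8.5, B=22.9. 29·8.5/22.9 = 10.7642 → s = 29.7642

29.7642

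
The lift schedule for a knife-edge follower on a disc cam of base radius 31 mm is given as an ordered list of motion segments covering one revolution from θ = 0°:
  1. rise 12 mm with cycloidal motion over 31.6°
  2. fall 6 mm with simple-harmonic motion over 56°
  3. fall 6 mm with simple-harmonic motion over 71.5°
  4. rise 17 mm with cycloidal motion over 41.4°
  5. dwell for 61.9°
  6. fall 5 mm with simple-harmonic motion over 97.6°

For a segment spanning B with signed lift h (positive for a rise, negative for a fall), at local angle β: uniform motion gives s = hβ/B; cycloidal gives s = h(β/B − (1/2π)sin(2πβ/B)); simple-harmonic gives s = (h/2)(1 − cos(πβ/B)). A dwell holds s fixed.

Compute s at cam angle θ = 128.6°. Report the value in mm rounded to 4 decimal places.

seg 1 [0°–31.6°] cycloidal, h=12: full span → s += 12 → s = 12.0000
seg 2 [31.6°–87.6°] simple-harmonic, h=-6: full span → s += -6 → s = 6.0000
seg 3 [87.6°–159.1°] simple-harmonic, h=-6: θ=128.6° here. β=41, B=71.5. -6/2·(1 − cos(π·0.5734)) = -3.6859 → s = 2.3141

2.3141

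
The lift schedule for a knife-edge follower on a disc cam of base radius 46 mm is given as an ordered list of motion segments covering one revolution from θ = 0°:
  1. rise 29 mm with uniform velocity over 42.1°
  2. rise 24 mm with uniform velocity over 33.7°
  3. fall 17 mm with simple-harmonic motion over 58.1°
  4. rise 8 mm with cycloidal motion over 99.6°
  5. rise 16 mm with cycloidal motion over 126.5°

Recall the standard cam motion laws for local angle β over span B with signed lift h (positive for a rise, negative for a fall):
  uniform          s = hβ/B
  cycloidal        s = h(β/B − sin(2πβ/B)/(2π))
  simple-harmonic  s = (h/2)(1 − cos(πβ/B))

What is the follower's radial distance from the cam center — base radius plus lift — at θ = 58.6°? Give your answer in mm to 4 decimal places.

seg 1 [0°–42.1°] uniform, h=29: full span → s += 29 → s = 29.0000
seg 2 [42.1°–75.8°] uniform, h=24: θ=58.6° here. β=16.5, B=33.7. 24·16.5/33.7 = 11.7507 → s = 40.7507
radial distance = base radius + s = 46 + 40.7507 = 86.7507

86.7507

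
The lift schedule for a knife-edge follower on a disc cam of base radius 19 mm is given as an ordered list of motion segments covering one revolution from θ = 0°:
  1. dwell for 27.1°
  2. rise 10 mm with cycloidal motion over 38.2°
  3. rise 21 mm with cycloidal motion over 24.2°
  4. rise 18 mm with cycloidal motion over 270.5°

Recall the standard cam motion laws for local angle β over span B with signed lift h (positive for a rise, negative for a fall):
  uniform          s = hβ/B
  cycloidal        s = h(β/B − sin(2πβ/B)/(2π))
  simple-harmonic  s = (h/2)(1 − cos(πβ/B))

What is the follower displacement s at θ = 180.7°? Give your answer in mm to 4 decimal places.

seg 1 [0°–27.1°] dwell: s stays 0.0000
seg 2 [27.1°–65.3°] cycloidal, h=10: full span → s += 10 → s = 10.0000
seg 3 [65.3°–89.5°] cycloidal, h=21: full span → s += 21 → s = 31.0000
seg 4 [89.5°–360°] cycloidal, h=18: θ=180.7° here. β=91.2, B=270.5. 18·(0.3372 − sin(2π·0.3372)/(2π)) = 3.6229 → s = 34.6229

34.6229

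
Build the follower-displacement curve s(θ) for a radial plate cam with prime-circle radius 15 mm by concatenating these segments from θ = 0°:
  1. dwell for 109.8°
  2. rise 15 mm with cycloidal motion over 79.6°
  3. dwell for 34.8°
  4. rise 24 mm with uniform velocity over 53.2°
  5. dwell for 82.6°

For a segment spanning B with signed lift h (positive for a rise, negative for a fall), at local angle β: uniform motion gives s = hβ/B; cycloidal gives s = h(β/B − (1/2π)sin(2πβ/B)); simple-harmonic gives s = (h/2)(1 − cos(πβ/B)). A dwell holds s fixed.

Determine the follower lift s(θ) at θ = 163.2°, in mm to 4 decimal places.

seg 1 [0°–109.8°] dwell: s stays 0.0000
seg 2 [109.8°–189.4°] cycloidal, h=15: θ=163.2° here. β=53.4, B=79.6. 15·(0.6709 − sin(2π·0.6709)/(2π)) = 12.1610 → s = 12.1610

12.1610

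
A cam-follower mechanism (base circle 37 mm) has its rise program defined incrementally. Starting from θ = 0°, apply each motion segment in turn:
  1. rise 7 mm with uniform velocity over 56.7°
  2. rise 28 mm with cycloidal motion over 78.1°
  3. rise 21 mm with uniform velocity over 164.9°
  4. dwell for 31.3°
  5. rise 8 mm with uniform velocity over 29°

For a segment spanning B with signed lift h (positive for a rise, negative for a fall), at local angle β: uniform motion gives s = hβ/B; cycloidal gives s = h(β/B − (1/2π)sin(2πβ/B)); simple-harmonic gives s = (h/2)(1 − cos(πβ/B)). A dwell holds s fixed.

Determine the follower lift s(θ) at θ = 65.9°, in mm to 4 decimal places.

seg 1 [0°–56.7°] uniform, h=7: full span → s += 7 → s = 7.0000
seg 2 [56.7°–134.8°] cycloidal, h=28: θ=65.9° here. β=9.2, B=78.1. 28·(0.1178 − sin(2π·0.1178)/(2π)) = 0.2930 → s = 7.2930

7.2930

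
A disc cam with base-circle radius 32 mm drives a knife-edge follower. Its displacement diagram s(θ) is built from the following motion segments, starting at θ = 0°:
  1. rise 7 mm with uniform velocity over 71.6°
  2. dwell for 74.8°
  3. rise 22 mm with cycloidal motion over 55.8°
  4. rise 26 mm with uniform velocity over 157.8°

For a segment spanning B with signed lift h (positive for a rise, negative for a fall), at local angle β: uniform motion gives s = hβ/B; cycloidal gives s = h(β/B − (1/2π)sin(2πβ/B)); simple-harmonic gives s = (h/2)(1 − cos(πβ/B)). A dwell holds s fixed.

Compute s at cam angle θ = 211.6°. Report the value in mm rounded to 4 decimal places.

seg 1 [0°–71.6°] uniform, h=7: full span → s += 7 → s = 7.0000
seg 2 [71.6°–146.4°] dwell: s stays 7.0000
seg 3 [146.4°–202.2°] cycloidal, h=22: full span → s += 22 → s = 29.0000
seg 4 [202.2°–360°] uniform, h=26: θ=211.6° here. β=9.4, B=157.8. 26·9.4/157.8 = 1.5488 → s = 30.5488

30.5488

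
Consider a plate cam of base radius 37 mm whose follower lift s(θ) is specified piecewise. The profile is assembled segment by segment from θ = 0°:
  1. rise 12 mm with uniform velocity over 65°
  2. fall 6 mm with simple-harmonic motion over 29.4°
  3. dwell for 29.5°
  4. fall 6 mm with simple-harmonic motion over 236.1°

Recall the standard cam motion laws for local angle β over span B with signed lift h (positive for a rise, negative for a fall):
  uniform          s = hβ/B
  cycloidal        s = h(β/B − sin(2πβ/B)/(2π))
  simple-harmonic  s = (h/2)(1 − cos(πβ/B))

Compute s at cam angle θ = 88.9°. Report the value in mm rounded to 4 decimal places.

seg 1 [0°–65°] uniform, h=12: full span → s += 12 → s = 12.0000
seg 2 [65°–94.4°] simple-harmonic, h=-6: θ=88.9° here. β=23.9, B=29.4. -6/2·(1 − cos(π·0.8129)) = -5.4966 → s = 6.5034

6.5034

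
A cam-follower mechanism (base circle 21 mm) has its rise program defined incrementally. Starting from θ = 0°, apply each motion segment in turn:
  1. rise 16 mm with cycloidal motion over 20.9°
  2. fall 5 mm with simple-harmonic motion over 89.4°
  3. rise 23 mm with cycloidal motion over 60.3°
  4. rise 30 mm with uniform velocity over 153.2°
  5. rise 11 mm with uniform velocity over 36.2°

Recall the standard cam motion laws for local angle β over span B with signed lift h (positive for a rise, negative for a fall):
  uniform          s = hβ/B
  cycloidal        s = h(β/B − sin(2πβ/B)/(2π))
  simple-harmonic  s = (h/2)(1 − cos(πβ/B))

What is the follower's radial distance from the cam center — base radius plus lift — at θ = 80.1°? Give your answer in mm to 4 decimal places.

seg 1 [0°–20.9°] cycloidal, h=16: full span → s += 16 → s = 16.0000
seg 2 [20.9°–110.3°] simple-harmonic, h=-5: θ=80.1° here. β=59.2, B=89.4. -5/2·(1 − cos(π·0.6622)) = -3.7194 → s = 12.2806
radial distance = base radius + s = 21 + 12.2806 = 33.2806

33.2806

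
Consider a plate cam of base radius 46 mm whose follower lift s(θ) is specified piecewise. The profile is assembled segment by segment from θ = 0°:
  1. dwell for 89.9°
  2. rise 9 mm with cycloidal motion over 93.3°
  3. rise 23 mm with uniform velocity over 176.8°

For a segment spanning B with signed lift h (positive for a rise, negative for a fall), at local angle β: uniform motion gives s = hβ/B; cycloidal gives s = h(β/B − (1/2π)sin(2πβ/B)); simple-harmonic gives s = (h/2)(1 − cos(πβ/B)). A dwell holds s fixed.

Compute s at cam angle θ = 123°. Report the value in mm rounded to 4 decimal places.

seg 1 [0°–89.9°] dwell: s stays 0.0000
seg 2 [89.9°–183.2°] cycloidal, h=9: θ=123° here. β=33.1, B=93.3. 9·(0.3548 − sin(2π·0.3548)/(2π)) = 2.0598 → s = 2.0598

2.0598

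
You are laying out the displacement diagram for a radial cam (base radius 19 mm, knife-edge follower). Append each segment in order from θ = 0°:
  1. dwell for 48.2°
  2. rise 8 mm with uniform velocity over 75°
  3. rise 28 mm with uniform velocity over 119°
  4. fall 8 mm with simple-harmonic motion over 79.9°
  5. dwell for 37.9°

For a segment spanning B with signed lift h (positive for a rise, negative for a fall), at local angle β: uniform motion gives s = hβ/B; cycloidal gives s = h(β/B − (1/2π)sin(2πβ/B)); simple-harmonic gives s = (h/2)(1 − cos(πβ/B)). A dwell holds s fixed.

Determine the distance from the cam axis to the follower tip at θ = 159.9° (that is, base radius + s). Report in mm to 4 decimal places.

seg 1 [0°–48.2°] dwell: s stays 0.0000
seg 2 [48.2°–123.2°] uniform, h=8: full span → s += 8 → s = 8.0000
seg 3 [123.2°–242.2°] uniform, h=28: θ=159.9° here. β=36.7, B=119. 28·36.7/119 = 8.6353 → s = 16.6353
radial distance = base radius + s = 19 + 16.6353 = 35.6353

35.6353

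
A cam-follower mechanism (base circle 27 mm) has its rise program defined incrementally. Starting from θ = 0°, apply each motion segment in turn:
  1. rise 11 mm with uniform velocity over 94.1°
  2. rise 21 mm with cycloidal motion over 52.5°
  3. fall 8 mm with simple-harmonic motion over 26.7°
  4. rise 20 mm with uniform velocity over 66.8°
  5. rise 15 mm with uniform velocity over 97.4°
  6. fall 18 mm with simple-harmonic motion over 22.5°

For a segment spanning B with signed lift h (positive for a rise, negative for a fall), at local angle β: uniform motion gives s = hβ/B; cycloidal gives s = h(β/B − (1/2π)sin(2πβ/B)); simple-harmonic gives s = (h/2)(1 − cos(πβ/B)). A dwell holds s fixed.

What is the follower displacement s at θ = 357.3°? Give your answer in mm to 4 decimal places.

seg 1 [0°–94.1°] uniform, h=11: full span → s += 11 → s = 11.0000
seg 2 [94.1°–146.6°] cycloidal, h=21: full span → s += 21 → s = 32.0000
seg 3 [146.6°–173.3°] simple-harmonic, h=-8: full span → s += -8 → s = 24.0000
seg 4 [173.3°–240.1°] uniform, h=20: full span → s += 20 → s = 44.0000
seg 5 [240.1°–337.5°] uniform, h=15: full span → s += 15 → s = 59.0000
seg 6 [337.5°–360°] simple-harmonic, h=-18: θ=357.3° here. β=19.8, B=22.5. -18/2·(1 − cos(π·0.8800)) = -17.3680 → s = 41.6320

41.6320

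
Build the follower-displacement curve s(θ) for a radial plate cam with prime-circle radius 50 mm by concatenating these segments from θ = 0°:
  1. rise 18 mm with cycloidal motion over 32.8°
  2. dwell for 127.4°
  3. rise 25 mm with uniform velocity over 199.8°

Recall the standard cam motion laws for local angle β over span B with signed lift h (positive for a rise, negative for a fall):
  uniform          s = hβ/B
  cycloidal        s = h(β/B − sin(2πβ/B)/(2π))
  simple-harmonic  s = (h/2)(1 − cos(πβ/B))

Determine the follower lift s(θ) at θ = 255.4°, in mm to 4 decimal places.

seg 1 [0°–32.8°] cycloidal, h=18: full span → s += 18 → s = 18.0000
seg 2 [32.8°–160.2°] dwell: s stays 18.0000
seg 3 [160.2°–360°] uniform, h=25: θ=255.4° here. β=95.2, B=199.8. 25·95.2/199.8 = 11.9119 → s = 29.9119

29.9119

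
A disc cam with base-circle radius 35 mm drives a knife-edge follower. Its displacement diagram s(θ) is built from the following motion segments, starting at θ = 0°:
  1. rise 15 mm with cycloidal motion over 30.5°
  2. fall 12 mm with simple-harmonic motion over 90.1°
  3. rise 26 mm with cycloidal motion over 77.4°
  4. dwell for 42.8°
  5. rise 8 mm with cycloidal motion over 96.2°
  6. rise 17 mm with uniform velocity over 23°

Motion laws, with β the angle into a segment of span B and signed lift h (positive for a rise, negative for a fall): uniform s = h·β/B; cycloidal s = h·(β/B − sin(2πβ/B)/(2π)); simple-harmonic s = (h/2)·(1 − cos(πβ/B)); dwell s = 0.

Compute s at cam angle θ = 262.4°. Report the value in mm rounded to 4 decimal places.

seg 1 [0°–30.5°] cycloidal, h=15: full span → s += 15 → s = 15.0000
seg 2 [30.5°–120.6°] simple-harmonic, h=-12: full span → s += -12 → s = 3.0000
seg 3 [120.6°–198°] cycloidal, h=26: full span → s += 26 → s = 29.0000
seg 4 [198°–240.8°] dwell: s stays 29.0000
seg 5 [240.8°–337°] cycloidal, h=8: θ=262.4° here. β=21.6, B=96.2. 8·(0.2245 − sin(2π·0.2245)/(2π)) = 0.5393 → s = 29.5393

29.5393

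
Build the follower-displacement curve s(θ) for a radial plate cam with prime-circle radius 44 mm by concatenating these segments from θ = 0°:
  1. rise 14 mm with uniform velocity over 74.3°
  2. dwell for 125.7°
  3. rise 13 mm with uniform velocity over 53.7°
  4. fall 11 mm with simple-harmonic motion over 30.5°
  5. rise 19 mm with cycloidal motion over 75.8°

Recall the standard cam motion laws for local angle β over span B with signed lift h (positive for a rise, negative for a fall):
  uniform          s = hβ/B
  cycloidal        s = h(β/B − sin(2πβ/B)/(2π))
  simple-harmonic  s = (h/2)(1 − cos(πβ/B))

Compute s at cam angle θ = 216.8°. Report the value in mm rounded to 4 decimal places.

seg 1 [0°–74.3°] uniform, h=14: full span → s += 14 → s = 14.0000
seg 2 [74.3°–200°] dwell: s stays 14.0000
seg 3 [200°–253.7°] uniform, h=13: θ=216.8° here. β=16.8, B=53.7. 13·16.8/53.7 = 4.0670 → s = 18.0670

18.0670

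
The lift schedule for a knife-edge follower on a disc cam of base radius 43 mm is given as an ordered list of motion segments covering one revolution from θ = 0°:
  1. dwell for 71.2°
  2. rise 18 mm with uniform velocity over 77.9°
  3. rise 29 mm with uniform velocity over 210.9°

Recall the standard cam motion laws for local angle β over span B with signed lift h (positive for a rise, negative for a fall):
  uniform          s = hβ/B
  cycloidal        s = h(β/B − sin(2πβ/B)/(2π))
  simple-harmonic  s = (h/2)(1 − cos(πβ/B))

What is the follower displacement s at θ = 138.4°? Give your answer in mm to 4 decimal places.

seg 1 [0°–71.2°] dwell: s stays 0.0000
seg 2 [71.2°–149.1°] uniform, h=18: θ=138.4° here. β=67.2, B=77.9. 18·67.2/77.9 = 15.5276 → s = 15.5276

15.5276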